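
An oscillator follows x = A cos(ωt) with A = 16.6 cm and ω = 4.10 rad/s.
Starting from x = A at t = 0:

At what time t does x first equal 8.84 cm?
cos(ωt) = x/A = 8.84/16.6 = 0.5325
ωt = arccos(0.5325) = 1.009 rad
t = 1.009/4.1 = 0.2461 s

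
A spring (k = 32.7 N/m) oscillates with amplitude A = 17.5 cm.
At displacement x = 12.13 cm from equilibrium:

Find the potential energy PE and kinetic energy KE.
E_total = ½kA² = ½×32.7×(0.175)² = 0.5007 J
PE = ½kx² = ½×32.7×(0.1213)² = 0.2406 J
KE = E_total − PE = 0.2601 J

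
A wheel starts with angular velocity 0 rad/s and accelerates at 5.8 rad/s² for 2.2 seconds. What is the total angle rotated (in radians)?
θ = ω₀t + ½αt² = 0×2.2 + ½×5.8×2.2² = 14.04 rad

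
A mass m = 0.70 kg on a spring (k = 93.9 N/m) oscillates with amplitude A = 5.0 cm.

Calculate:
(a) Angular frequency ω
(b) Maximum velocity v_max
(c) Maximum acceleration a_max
ω = √(k/m) = √(93.9/0.7) = 11.58 rad/s
v_max = ωA = 11.58×0.05 = 0.5791 m/s
a_max = ω²A = 11.58²×0.05 = 6.707 m/s²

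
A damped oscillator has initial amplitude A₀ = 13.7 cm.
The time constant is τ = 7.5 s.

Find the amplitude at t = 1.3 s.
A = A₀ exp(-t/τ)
A = A₀ exp(−t/τ) = 13.7×exp(−1.3/7.5) = 11.52 cm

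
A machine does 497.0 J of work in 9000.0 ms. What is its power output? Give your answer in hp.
P = W/t = 497 J / 9 s = 55.22 W = 0.07405 hp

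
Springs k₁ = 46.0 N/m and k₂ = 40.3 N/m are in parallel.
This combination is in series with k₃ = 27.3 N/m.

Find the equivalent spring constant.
k₁₂ = k₁ + k₂ = 86.3 N/m (parallel)
1/k_eq = 1/k₁₂ + 1/k₃ → k_eq = 20.74 N/m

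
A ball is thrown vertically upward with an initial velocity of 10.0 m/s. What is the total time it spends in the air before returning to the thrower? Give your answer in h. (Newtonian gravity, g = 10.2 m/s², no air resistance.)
t_total = 2v₀/g (with unit conversion) = 0.0005447 h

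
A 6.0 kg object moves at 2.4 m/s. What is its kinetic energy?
KE = ½mv² = ½×6.0×2.4² = 17.28 J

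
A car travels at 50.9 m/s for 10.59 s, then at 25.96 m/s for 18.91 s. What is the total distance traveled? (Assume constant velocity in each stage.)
d₁ = v₁t₁ = 50.9 × 10.59 = 539.031 m
d₂ = v₂t₂ = 25.96 × 18.91 = 490.904 m
d_total = 539.031 + 490.904 = 1029.93 m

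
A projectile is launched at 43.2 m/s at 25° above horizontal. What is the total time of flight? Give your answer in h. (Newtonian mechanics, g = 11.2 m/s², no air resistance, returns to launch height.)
T = 2v₀sin(θ)/g (with unit conversion) = 0.0009056 h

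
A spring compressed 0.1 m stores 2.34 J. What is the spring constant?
PE = ½kx² → k = 2PE/x² = 2×2.34/0.1² = 468.0 N/m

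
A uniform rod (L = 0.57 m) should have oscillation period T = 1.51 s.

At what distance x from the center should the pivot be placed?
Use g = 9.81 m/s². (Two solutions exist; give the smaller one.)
T = 2π√((L²/12 + x²)/(gx)). Let c = T²g/(4π²) = 0.5666.
x² − cx + L²/12 = 0 → x = (c − √(c² − L²/3))/2 = 0.05269 m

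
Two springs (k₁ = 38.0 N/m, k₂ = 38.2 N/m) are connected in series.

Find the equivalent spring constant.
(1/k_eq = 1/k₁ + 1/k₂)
1/k_eq = 1/38.0 + 1/38.2 = 0.052494; k_eq = 19.05 N/m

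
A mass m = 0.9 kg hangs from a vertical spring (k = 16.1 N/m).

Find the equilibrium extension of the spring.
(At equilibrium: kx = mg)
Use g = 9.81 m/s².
x_eq = mg/k = 0.9×9.81/16.1 = 0.5484 m = 54.84 cm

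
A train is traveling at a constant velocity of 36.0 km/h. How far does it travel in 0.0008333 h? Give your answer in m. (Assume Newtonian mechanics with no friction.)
d = vt (with unit conversion) = 30.0 m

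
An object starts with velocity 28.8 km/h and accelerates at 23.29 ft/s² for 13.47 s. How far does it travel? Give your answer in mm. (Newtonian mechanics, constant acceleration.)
d = v₀t + ½at² (with unit conversion) = 751800.0 mm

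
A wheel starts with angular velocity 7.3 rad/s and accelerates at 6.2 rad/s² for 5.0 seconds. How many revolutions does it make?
θ = ω₀t + ½αt² = 7.3×5.0 + ½×6.2×5.0² = 114.0 rad
Revolutions = θ/(2π) = 114.0/(2π) = 18.14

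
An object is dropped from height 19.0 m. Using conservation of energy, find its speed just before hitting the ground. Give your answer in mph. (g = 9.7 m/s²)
mgh = ½mv² → v = √(2gh) = √(2×9.7×19) = 19.2 m/s = 42.95 mph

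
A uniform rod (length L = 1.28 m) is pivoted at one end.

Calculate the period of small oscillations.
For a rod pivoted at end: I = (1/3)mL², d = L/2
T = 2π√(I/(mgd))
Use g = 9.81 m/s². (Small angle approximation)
I/m = (1/3)L² = 0.5461 m²; d = L/2 = 0.64 m
T = 2π√(I/(mgd)) = 2π√(0.5461/(9.81×0.64)) = 1.853 s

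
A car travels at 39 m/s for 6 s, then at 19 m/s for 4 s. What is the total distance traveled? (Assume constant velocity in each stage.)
d₁ = v₁t₁ = 39 × 6 = 234 m
d₂ = v₂t₂ = 19 × 4 = 76 m
d_total = 234 + 76 = 310 m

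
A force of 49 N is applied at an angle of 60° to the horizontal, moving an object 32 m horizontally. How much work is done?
W = Fd cosθ = 49×32×cos(60°) = 784.0 J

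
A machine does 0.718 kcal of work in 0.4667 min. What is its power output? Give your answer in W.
P = W/t = 3004 J / 28 s = 107.3 W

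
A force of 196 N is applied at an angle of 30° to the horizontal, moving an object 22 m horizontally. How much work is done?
W = Fd cosθ = 196×22×cos(30°) = 3734.3 J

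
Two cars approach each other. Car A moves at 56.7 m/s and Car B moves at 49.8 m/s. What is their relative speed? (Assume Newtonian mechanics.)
v_rel = v_A + v_B = 56.7 + 49.8 = 106.5 m/s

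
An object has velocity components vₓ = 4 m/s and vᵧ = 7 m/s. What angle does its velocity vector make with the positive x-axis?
θ = arctan(vᵧ/vₓ) = arctan(7/4) = 60.26°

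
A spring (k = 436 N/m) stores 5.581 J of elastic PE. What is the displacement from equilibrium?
PE = ½kx² → x = √(2PE/k) = √(2×5.581/436) = 0.16 m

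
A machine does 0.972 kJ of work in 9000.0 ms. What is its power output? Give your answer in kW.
P = W/t = 972 J / 9 s = 108 W = 0.108 kW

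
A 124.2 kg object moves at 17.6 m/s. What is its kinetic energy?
KE = ½mv² = ½×124.2×17.6² = 19236.1 J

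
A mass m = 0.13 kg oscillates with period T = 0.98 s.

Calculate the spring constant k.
T = 2π√(m/k) → k = m(2π/T)² = 0.13×(2π/0.98)² = 5.344 N/m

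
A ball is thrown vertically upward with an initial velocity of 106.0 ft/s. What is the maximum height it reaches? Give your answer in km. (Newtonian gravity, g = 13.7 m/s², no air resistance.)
h_max = v₀²/(2g) (with unit conversion) = 0.0381 km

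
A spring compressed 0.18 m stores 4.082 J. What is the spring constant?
PE = ½kx² → k = 2PE/x² = 2×4.082/0.18² = 252.0 N/m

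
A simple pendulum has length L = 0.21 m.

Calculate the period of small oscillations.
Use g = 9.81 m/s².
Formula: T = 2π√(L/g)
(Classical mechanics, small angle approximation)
T = 2π√(L/g) = 2π√(0.21/9.81) = 0.9193 s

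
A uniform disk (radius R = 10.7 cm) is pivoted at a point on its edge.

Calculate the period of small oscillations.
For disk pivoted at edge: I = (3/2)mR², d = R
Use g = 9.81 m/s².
I/m = (3/2)R² = 0.01717 m²; d = R = 0.107 m
T = 2π√((3/2)R²/(gR)) = 2π√(3R/(2g)) = 0.8037 s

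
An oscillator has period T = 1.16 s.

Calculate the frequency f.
f = 1/T = 1/1.16 = 0.8621 Hz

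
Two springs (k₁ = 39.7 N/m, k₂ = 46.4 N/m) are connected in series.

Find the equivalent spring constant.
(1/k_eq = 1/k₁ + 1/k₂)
1/k_eq = 1/39.7 + 1/46.4 = 0.046741; k_eq = 21.39 N/m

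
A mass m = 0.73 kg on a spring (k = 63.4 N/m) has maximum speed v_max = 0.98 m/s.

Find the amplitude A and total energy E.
½mv²_max = ½kA² → A = v_max√(m/k) = 0.98×√(0.73/63.4) = 0.1052 m = 10.52 cm
E = ½mv²_max = ½×0.73×0.98² = 0.3505 J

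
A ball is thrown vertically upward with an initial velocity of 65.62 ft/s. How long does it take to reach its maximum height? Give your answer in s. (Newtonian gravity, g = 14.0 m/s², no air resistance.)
t_up = v₀/g (with unit conversion) = 1.429 s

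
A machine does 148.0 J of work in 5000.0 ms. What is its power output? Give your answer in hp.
P = W/t = 148 J / 5 s = 29.6 W = 0.03969 hp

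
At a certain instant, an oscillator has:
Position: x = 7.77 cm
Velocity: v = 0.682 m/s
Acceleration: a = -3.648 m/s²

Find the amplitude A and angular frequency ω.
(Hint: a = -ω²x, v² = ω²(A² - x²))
a = −ω²x → ω = √(|a|/x) = √(3.648/0.0777) = 6.852 rad/s
v² = ω²(A² − x²) → A = √(x² + v²/ω²) = √(0.0777² + 0.682²/6.852²) = 0.1263 m = 12.63 cm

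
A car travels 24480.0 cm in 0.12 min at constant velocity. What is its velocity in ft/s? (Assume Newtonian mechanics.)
v = d/t (with unit conversion) = 111.5 ft/s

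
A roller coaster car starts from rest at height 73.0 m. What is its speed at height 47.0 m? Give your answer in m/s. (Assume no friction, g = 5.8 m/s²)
mgh₁ = ½mv₂² + mgh₂ → v₂ = √(2g(h₁−h₂)) = √(2×5.8×(73−47)) = 17.37 m/s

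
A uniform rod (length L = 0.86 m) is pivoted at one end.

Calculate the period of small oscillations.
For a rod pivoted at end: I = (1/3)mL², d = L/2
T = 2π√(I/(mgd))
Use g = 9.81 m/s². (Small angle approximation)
I/m = (1/3)L² = 0.2465 m²; d = L/2 = 0.43 m
T = 2π√(I/(mgd)) = 2π√(0.2465/(9.81×0.43)) = 1.519 s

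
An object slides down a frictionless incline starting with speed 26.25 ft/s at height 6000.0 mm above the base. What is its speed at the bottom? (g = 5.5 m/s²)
½mv₀² + mgh = ½mv² → v = √(v₀² + 2gh) = √(8.001² + 2×5.5×6) = 11.4 m/s = 37.41 ft/s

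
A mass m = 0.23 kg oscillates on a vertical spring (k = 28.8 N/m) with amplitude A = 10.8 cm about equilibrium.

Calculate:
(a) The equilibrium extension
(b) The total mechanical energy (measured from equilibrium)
x_eq = mg/k = 0.23×9.81/28.8 = 0.07834 m = 7.834 cm
E = ½kA² = ½×28.8×(0.108)² = 0.168 J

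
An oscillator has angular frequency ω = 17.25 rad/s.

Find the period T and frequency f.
T = 2π/ω = 2π/17.25 = 0.3642 s; f = ω/2π = 2.745 Hz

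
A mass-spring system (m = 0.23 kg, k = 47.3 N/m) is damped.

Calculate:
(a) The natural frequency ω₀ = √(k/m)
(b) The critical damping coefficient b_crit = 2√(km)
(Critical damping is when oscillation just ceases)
ω₀ = √(k/m) = √(47.3/0.23) = 14.34 rad/s
b_crit = 2√(km) = 2√(47.3×0.23) = 6.597 kg/s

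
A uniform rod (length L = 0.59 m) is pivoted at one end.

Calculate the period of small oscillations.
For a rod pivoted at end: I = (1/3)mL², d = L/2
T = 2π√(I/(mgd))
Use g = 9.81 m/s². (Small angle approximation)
I/m = (1/3)L² = 0.116 m²; d = L/2 = 0.295 m
T = 2π√(I/(mgd)) = 2π√(0.116/(9.81×0.295)) = 1.258 s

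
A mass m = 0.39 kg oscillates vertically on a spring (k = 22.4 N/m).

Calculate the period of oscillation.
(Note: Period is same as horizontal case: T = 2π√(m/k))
T = 2π√(m/k) = 2π√(0.39/22.4) = 0.8291 s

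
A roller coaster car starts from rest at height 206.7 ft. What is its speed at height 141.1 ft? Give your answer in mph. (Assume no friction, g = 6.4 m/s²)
mgh₁ = ½mv₂² + mgh₂ → v₂ = √(2g(h₁−h₂)) = √(2×6.4×(63−43.01)) = 16 m/s = 35.79 mph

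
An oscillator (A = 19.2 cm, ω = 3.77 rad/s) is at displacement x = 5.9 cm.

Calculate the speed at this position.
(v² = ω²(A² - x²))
v = ω√(A² − x²) = 3.77×√(0.192² − 0.059²) = 0.6888 m/s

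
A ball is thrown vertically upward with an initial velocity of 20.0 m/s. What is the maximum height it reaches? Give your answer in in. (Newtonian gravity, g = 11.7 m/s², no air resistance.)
h_max = v₀²/(2g) (with unit conversion) = 673.0 in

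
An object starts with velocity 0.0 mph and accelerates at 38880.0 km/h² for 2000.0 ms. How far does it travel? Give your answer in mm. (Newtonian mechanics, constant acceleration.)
d = v₀t + ½at² (with unit conversion) = 6000.0 mm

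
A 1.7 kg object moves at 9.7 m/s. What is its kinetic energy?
KE = ½mv² = ½×1.7×9.7² = 79.9765 J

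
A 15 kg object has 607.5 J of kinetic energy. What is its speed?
KE = ½mv² → v = √(2KE/m) = √(2×607.5/15) = 9.0 m/s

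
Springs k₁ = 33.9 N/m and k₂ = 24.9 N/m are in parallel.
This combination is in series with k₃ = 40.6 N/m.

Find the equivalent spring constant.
k₁₂ = k₁ + k₂ = 58.8 N/m (parallel)
1/k_eq = 1/k₁₂ + 1/k₃ → k_eq = 24.02 N/m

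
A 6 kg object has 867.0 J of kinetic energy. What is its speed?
KE = ½mv² → v = √(2KE/m) = √(2×867.0/6) = 17.0 m/s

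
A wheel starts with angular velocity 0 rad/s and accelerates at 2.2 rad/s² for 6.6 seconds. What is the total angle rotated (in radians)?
θ = ω₀t + ½αt² = 0×6.6 + ½×2.2×6.6² = 47.92 rad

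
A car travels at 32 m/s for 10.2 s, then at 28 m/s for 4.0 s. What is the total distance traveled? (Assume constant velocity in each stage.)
d₁ = v₁t₁ = 32 × 10.2 = 326.4 m
d₂ = v₂t₂ = 28 × 4.0 = 112 m
d_total = 326.4 + 112 = 438.4 m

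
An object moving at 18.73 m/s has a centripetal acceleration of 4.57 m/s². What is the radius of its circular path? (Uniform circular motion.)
r = v²/a_c = 18.73²/4.57 = 76.76 m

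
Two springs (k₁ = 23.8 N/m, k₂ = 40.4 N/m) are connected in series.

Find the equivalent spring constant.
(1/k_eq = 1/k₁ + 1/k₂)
1/k_eq = 1/23.8 + 1/40.4 = 0.066769; k_eq = 14.98 N/m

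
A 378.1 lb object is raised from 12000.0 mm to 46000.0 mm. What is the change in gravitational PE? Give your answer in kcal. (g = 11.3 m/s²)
ΔPE = mg(h₂ − h₁) = 171.5 kg × 11.3 m/s² × (46 − 12) m = 6.589e+04 J = 15.75 kcal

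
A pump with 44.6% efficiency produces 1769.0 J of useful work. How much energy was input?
W_in = W_out/η = 1769.0/0.446 = 3966.4 J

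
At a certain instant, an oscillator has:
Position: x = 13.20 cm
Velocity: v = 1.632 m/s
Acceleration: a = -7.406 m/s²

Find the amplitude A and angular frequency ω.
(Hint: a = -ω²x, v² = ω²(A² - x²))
a = −ω²x → ω = √(|a|/x) = √(7.406/0.132) = 7.49 rad/s
v² = ω²(A² − x²) → A = √(x² + v²/ω²) = √(0.132² + 1.632²/7.49²) = 0.2547 m = 25.47 cm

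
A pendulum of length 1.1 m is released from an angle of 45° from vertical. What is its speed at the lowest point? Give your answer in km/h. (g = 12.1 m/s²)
h = L(1 − cosθ) = 1.1×(1 − cos45°) = 0.3222 m
v = √(2gh) = √(2×12.1×0.3222) = 2.792 m/s = 10.05 km/h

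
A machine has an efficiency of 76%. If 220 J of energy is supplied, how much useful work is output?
W_out = η × W_in = 0.76 × 220 = 167.2 J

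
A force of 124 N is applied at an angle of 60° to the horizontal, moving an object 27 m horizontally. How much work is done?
W = Fd cosθ = 124×27×cos(60°) = 1674.0 J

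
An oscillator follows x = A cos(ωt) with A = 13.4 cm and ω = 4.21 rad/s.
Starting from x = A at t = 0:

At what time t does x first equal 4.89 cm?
cos(ωt) = x/A = 4.89/13.4 = 0.3649
ωt = arccos(0.3649) = 1.197 rad
t = 1.197/4.21 = 0.2844 s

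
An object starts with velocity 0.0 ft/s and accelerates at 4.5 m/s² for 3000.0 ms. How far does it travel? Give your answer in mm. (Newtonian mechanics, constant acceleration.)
d = v₀t + ½at² (with unit conversion) = 20250.0 mm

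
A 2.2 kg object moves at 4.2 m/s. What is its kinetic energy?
KE = ½mv² = ½×2.2×4.2² = 19.404 J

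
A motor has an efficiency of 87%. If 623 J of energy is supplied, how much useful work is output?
W_out = η × W_in = 0.87 × 623 = 542.01 J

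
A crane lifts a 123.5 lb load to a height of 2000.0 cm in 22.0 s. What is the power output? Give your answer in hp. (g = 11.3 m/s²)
W = mgh = 56.02×11.3×20 = 1.266e+04 J
P = W/t = 1.266e+04/22 = 575.5 W = 0.7717 hp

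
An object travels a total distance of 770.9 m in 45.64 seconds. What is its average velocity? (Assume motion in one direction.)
v_avg = Δd / Δt = 770.9 / 45.64 = 16.89 m/s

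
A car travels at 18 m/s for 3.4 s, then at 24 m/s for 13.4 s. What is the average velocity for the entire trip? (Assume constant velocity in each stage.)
d₁ = v₁t₁ = 18 × 3.4 = 61.2 m
d₂ = v₂t₂ = 24 × 13.4 = 321.6 m
d_total = 382.8 m, t_total = 16.8 s
v_avg = d_total/t_total = 382.8/16.8 = 22.79 m/s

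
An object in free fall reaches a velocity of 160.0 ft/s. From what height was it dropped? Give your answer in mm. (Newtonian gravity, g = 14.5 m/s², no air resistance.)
h = v²/(2g) (with unit conversion) = 82010.0 mm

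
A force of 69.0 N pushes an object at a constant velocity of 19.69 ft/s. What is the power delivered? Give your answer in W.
P = Fv = 69 N × 6.002 m/s = 414.1 W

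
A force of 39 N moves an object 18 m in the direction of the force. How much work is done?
W = Fd = 39×18 = 702.0 J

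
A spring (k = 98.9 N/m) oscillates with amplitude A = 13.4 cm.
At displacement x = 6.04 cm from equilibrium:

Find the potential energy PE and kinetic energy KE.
E_total = ½kA² = ½×98.9×(0.134)² = 0.8879 J
PE = ½kx² = ½×98.9×(0.0604)² = 0.1804 J
KE = E_total − PE = 0.7075 J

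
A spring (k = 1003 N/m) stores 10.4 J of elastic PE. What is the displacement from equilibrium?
PE = ½kx² → x = √(2PE/k) = √(2×10.4/1003) = 0.144 m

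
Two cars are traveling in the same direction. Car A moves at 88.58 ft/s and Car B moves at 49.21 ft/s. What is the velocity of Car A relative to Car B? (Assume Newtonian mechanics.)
v_rel = v_A - v_B = 88.58 - 49.21 = 39.37 ft/s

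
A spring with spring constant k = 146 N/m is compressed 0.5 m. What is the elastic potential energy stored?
PE = ½kx² = ½×146×0.5² = 18.25 J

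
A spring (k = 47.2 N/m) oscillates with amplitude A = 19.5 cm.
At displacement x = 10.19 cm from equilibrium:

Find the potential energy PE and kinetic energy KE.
E_total = ½kA² = ½×47.2×(0.195)² = 0.8974 J
PE = ½kx² = ½×47.2×(0.1019)² = 0.2451 J
KE = E_total − PE = 0.6523 J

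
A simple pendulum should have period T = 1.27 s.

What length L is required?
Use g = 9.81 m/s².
T = 2π√(L/g) → L = g(T/2π)² = 9.81×(1.27/2π)² = 0.4008 m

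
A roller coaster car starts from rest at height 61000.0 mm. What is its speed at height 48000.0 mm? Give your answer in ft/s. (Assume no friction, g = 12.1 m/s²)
mgh₁ = ½mv₂² + mgh₂ → v₂ = √(2g(h₁−h₂)) = √(2×12.1×(61−48)) = 17.74 m/s = 58.19 ft/s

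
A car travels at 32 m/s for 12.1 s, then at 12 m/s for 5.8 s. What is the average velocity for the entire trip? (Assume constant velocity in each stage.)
d₁ = v₁t₁ = 32 × 12.1 = 387.2 m
d₂ = v₂t₂ = 12 × 5.8 = 69.6 m
d_total = 456.8 m, t_total = 17.9 s
v_avg = d_total/t_total = 456.8/17.9 = 25.52 m/s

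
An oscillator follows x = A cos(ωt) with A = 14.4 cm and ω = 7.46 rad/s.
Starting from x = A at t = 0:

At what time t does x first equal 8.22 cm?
cos(ωt) = x/A = 8.22/14.4 = 0.5708
ωt = arccos(0.5708) = 0.9633 rad
t = 0.9633/7.46 = 0.1291 s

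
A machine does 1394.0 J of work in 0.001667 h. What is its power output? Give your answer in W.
P = W/t = 1394 J / 6.001 s = 232.3 W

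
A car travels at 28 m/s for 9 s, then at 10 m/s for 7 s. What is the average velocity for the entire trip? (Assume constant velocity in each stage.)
d₁ = v₁t₁ = 28 × 9 = 252 m
d₂ = v₂t₂ = 10 × 7 = 70 m
d_total = 322 m, t_total = 16 s
v_avg = d_total/t_total = 322/16 = 20.12 m/s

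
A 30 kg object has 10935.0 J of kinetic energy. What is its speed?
KE = ½mv² → v = √(2KE/m) = √(2×10935.0/30) = 27.0 m/s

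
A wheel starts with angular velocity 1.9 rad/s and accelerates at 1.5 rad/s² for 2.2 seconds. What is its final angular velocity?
ω = ω₀ + αt = 1.9 + 1.5 × 2.2 = 5.2 rad/s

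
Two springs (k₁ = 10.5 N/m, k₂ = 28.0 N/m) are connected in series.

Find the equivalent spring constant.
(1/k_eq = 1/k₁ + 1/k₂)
1/k_eq = 1/10.5 + 1/28.0 = 0.13095; k_eq = 7.636 N/m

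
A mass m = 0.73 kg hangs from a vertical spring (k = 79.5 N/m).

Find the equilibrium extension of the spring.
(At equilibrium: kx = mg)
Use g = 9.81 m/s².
x_eq = mg/k = 0.73×9.81/79.5 = 0.09008 m = 9.008 cm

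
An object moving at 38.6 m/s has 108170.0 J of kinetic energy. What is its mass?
KE = ½mv² → m = 2KE/v² = 2×108170.0/38.6² = 145.2 kg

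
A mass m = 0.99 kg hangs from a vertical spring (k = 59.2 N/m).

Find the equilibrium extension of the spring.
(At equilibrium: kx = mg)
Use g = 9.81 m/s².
x_eq = mg/k = 0.99×9.81/59.2 = 0.1641 m = 16.41 cm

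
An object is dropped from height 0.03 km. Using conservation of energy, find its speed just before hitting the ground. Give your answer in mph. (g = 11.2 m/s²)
mgh = ½mv² → v = √(2gh) = √(2×11.2×30) = 25.92 m/s = 57.99 mph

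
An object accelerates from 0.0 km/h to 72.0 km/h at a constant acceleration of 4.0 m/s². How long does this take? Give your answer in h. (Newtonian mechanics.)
t = (v - v₀)/a (with unit conversion) = 0.001389 h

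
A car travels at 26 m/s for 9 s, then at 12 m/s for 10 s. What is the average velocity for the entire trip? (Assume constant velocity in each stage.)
d₁ = v₁t₁ = 26 × 9 = 234 m
d₂ = v₂t₂ = 12 × 10 = 120 m
d_total = 354 m, t_total = 19 s
v_avg = d_total/t_total = 354/19 = 18.63 m/s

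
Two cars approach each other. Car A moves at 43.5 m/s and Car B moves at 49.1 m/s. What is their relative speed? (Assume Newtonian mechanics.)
v_rel = v_A + v_B = 43.5 + 49.1 = 92.6 m/s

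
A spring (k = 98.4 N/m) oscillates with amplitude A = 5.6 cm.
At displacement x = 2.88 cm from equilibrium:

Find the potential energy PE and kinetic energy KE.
E_total = ½kA² = ½×98.4×(0.056)² = 0.1543 J
PE = ½kx² = ½×98.4×(0.0288)² = 0.04081 J
KE = E_total − PE = 0.1135 J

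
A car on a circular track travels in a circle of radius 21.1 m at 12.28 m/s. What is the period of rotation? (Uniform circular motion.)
T = 2πr/v = 2π×21.1/12.28 = 10.8 s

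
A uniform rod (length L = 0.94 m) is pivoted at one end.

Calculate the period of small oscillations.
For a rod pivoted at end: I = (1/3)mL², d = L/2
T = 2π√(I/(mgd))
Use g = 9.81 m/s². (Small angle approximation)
I/m = (1/3)L² = 0.2945 m²; d = L/2 = 0.47 m
T = 2π√(I/(mgd)) = 2π√(0.2945/(9.81×0.47)) = 1.588 s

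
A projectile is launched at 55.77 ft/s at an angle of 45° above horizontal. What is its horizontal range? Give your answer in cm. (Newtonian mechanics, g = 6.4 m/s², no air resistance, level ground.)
R = v₀² sin(2θ) / g (with unit conversion) = 4515.0 cm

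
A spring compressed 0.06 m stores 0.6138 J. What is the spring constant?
PE = ½kx² → k = 2PE/x² = 2×0.6138/0.06² = 341.0 N/m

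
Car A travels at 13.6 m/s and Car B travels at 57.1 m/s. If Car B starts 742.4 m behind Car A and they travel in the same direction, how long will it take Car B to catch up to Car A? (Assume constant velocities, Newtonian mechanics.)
Relative speed: v_rel = 57.1 - 13.6 = 43.5 m/s
Time to catch: t = d₀/v_rel = 742.4/43.5 = 17.07 s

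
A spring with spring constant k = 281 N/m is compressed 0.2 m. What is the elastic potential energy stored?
PE = ½kx² = ½×281×0.2² = 5.62 J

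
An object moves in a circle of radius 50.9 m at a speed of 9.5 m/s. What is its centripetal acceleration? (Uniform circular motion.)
a_c = v²/r = 9.5²/50.9 = 90.25/50.9 = 1.77 m/s²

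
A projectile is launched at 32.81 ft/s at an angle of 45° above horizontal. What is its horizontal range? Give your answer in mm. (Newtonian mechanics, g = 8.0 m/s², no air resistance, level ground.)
R = v₀² sin(2θ) / g (with unit conversion) = 12500.0 mm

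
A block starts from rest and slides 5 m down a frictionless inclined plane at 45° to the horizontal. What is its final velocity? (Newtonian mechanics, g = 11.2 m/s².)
a = g sin(θ) = 11.2 × sin(45°) = 7.92 m/s²
v = √(2ad) = √(2 × 7.92 × 5) = 8.9 m/s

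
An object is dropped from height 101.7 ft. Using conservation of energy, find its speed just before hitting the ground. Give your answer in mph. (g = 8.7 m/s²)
mgh = ½mv² → v = √(2gh) = √(2×8.7×31) = 23.22 m/s = 51.95 mph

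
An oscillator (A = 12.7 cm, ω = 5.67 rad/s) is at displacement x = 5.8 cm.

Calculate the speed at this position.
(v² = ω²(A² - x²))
v = ω√(A² − x²) = 5.67×√(0.127² − 0.058²) = 0.6406 m/s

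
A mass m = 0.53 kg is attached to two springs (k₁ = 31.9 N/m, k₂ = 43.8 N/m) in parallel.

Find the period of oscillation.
k_eq = k₁+k₂ = 75.7 N/m
T = 2π√(m/k_eq) = 2π√(0.53/75.7) = 0.5257 s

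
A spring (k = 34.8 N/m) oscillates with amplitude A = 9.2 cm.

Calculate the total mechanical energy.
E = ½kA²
E = ½kA² = ½×34.8×(0.092)² = 0.1473 J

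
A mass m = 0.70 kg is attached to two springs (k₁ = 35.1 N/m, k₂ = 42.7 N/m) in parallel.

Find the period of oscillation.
k_eq = k₁+k₂ = 77.8 N/m
T = 2π√(m/k_eq) = 2π√(0.7/77.8) = 0.596 s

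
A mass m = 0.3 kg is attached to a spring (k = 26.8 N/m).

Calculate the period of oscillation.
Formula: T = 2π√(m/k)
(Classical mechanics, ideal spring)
T = 2π√(m/k) = 2π√(0.3/26.8) = 0.6648 s; f = 1/T = 1.504 Hz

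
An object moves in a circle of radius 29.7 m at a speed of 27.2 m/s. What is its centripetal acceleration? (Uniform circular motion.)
a_c = v²/r = 27.2²/29.7 = 739.84/29.7 = 24.91 m/s²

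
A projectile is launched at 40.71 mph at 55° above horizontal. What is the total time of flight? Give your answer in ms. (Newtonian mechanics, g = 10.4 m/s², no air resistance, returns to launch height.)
T = 2v₀sin(θ)/g (with unit conversion) = 2867.0 ms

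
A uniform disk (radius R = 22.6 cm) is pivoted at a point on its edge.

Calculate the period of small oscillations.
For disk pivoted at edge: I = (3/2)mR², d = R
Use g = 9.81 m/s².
I/m = (3/2)R² = 0.07661 m²; d = R = 0.226 m
T = 2π√((3/2)R²/(gR)) = 2π√(3R/(2g)) = 1.168 s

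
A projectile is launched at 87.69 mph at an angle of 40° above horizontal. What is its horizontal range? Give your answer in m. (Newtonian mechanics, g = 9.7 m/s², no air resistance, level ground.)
R = v₀² sin(2θ) / g (with unit conversion) = 156.0 m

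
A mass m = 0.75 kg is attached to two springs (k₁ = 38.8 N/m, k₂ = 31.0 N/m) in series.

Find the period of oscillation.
k_eq = k₁k₂/(k₁+k₂) = 17.23 N/m
T = 2π√(m/k_eq) = 2π√(0.75/17.23) = 1.311 s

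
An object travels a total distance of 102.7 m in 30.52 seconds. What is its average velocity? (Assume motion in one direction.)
v_avg = Δd / Δt = 102.7 / 30.52 = 3.37 m/s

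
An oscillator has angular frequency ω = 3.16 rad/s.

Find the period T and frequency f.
T = 2π/ω = 2π/3.16 = 1.988 s; f = ω/2π = 0.5029 Hz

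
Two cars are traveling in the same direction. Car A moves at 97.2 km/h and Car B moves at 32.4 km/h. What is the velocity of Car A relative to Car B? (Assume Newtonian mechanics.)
v_rel = v_A - v_B = 97.2 - 32.4 = 64.8 km/h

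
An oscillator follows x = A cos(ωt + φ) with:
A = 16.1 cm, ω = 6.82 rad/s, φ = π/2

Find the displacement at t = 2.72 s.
x = A cos(ωt + φ) = 16.1×cos(6.82×2.72 + π/2) = 4.745 cm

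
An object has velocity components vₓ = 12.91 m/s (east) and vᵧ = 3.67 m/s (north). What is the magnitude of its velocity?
|v| = √(vₓ² + vᵧ²) = √(12.91² + 3.67²) = √(180.137) = 13.42 m/s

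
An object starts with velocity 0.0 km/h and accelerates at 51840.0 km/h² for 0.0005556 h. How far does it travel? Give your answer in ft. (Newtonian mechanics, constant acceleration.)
d = v₀t + ½at² (with unit conversion) = 26.25 ft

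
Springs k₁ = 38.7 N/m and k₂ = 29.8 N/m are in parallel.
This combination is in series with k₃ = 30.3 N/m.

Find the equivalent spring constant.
k₁₂ = k₁ + k₂ = 68.5 N/m (parallel)
1/k_eq = 1/k₁₂ + 1/k₃ → k_eq = 21.01 N/m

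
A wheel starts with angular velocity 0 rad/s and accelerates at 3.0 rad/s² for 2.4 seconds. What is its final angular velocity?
ω = ω₀ + αt = 0 + 3.0 × 2.4 = 7.2 rad/s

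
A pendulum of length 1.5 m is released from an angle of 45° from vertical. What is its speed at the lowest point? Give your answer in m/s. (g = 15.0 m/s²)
h = L(1 − cosθ) = 1.5×(1 − cos45°) = 0.4393 m
v = √(2gh) = √(2×15.0×0.4393) = 3.63 m/s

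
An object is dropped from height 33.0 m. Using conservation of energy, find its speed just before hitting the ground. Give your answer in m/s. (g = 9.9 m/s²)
mgh = ½mv² → v = √(2gh) = √(2×9.9×33) = 25.56 m/s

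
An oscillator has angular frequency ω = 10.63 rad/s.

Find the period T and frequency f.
T = 2π/ω = 2π/10.63 = 0.5911 s; f = ω/2π = 1.692 Hz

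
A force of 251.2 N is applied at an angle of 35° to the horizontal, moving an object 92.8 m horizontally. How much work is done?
W = Fd cosθ = 251.2×92.8×cos(35°) = 19096.0 J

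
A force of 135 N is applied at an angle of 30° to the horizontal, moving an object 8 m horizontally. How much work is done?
W = Fd cosθ = 135×8×cos(30°) = 935.31 J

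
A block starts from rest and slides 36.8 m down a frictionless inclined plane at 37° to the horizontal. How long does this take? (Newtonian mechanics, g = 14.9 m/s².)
a = g sin(θ) = 14.9 × sin(37°) = 8.97 m/s²
t = √(2d/a) = √(2 × 36.8 / 8.97) = 2.86 s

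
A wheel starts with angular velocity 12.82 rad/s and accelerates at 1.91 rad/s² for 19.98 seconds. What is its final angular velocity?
ω = ω₀ + αt = 12.82 + 1.91 × 19.98 = 50.98 rad/s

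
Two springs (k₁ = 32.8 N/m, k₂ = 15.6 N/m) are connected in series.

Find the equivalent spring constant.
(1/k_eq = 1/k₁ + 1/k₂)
1/k_eq = 1/32.8 + 1/15.6 = 0.09459; k_eq = 10.57 N/m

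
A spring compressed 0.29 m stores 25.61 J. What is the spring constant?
PE = ½kx² → k = 2PE/x² = 2×25.61/0.29² = 609.0 N/m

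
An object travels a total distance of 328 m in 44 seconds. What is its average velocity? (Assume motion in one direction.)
v_avg = Δd / Δt = 328 / 44 = 7.45 m/s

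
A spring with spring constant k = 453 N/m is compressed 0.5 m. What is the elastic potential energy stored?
PE = ½kx² = ½×453×0.5² = 56.62 J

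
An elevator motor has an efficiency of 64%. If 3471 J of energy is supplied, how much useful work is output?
W_out = η × W_in = 0.64 × 3471 = 2221.4 J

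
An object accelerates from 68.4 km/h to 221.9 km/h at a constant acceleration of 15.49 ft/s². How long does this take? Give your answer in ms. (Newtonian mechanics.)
t = (v - v₀)/a (with unit conversion) = 9031.0 ms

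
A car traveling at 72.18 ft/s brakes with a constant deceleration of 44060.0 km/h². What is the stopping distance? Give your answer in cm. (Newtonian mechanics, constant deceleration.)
d = v₀² / (2a) (with unit conversion) = 7119.0 cm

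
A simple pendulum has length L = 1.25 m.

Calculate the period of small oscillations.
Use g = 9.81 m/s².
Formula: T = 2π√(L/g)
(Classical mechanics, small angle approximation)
T = 2π√(L/g) = 2π√(1.25/9.81) = 2.243 s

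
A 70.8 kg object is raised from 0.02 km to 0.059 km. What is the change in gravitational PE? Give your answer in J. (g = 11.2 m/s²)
ΔPE = mg(h₂ − h₁) = 70.8 kg × 11.2 m/s² × (59 − 20) m = 3.093e+04 J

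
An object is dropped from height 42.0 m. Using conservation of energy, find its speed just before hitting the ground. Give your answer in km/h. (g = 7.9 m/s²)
mgh = ½mv² → v = √(2gh) = √(2×7.9×42) = 25.76 m/s = 92.74 km/h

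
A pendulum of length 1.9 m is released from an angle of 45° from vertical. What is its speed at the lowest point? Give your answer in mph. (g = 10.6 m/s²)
h = L(1 − cosθ) = 1.9×(1 − cos45°) = 0.5565 m
v = √(2gh) = √(2×10.6×0.5565) = 3.435 m/s = 7.683 mph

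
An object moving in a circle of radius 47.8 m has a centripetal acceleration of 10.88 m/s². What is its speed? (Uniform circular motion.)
v = √(a_c × r) = √(10.88 × 47.8) = 22.8 m/s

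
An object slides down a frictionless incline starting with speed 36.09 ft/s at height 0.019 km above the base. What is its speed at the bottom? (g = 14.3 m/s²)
½mv₀² + mgh = ½mv² → v = √(v₀² + 2gh) = √(11² + 2×14.3×19) = 25.78 m/s = 84.57 ft/s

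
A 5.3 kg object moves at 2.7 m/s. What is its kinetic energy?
KE = ½mv² = ½×5.3×2.7² = 19.3185 J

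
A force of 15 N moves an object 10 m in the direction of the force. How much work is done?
W = Fd = 15×10 = 150.0 J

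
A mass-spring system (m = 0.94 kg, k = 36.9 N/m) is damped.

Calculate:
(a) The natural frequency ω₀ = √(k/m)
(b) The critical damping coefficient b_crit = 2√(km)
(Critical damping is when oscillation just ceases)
ω₀ = √(k/m) = √(36.9/0.94) = 6.265 rad/s
b_crit = 2√(km) = 2√(36.9×0.94) = 11.78 kg/s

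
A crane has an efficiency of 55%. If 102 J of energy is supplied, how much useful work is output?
W_out = η × W_in = 0.55 × 102 = 56.1 J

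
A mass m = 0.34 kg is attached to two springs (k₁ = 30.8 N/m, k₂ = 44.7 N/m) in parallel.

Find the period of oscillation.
k_eq = k₁+k₂ = 75.5 N/m
T = 2π√(m/k_eq) = 2π√(0.34/75.5) = 0.4216 s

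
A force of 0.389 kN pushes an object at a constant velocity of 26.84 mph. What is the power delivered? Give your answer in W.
P = Fv = 389 N × 12 m/s = 4667 W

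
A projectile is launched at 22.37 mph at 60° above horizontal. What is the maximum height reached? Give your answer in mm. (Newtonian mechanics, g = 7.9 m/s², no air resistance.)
H = v₀²sin²(θ)/(2g) (with unit conversion) = 4747.0 mm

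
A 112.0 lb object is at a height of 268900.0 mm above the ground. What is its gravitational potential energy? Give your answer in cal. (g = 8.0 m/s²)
PE = mgh = 50.8 kg × 8.0 m/s² × 268.9 m = 1.093e+05 J = 26120.0 cal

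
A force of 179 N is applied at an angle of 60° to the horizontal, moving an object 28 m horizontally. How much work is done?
W = Fd cosθ = 179×28×cos(60°) = 2506.0 J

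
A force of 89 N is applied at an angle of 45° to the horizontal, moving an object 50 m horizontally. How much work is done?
W = Fd cosθ = 89×50×cos(45°) = 3146.6 J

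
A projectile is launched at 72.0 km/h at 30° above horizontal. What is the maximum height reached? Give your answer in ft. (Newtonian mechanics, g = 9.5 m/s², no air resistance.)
H = v₀²sin²(θ)/(2g) (with unit conversion) = 17.27 ft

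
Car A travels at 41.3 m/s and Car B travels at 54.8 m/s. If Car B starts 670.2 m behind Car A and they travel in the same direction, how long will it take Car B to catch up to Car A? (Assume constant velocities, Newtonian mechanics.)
Relative speed: v_rel = 54.8 - 41.3 = 13.5 m/s
Time to catch: t = d₀/v_rel = 670.2/13.5 = 49.64 s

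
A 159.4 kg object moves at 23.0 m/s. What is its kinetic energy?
KE = ½mv² = ½×159.4×23.0² = 42161.3 J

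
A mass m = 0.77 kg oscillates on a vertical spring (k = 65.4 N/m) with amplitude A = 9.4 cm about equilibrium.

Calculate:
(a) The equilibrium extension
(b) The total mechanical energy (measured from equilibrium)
x_eq = mg/k = 0.77×9.81/65.4 = 0.1155 m = 11.55 cm
E = ½kA² = ½×65.4×(0.094)² = 0.2889 J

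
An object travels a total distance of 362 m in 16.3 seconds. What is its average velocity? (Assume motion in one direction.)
v_avg = Δd / Δt = 362 / 16.3 = 22.21 m/s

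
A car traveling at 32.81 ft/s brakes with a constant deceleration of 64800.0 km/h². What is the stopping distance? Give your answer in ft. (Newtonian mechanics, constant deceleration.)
d = v₀² / (2a) (with unit conversion) = 32.81 ft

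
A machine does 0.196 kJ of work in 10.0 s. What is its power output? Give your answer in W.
P = W/t = 196 J / 10 s = 19.6 W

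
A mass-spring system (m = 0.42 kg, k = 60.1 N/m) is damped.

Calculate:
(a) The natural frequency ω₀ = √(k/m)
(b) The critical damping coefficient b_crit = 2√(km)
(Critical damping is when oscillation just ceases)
ω₀ = √(k/m) = √(60.1/0.42) = 11.96 rad/s
b_crit = 2√(km) = 2√(60.1×0.42) = 10.05 kg/s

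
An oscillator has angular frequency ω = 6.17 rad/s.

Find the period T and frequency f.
T = 2π/ω = 2π/6.17 = 1.018 s; f = ω/2π = 0.982 Hz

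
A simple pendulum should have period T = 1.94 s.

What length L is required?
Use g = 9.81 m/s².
T = 2π√(L/g) → L = g(T/2π)² = 9.81×(1.94/2π)² = 0.9352 m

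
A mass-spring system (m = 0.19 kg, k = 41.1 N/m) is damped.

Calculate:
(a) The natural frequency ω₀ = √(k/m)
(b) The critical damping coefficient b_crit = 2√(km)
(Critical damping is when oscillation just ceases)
ω₀ = √(k/m) = √(41.1/0.19) = 14.71 rad/s
b_crit = 2√(km) = 2√(41.1×0.19) = 5.589 kg/s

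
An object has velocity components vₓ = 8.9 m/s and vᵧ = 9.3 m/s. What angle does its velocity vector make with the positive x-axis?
θ = arctan(vᵧ/vₓ) = arctan(9.3/8.9) = 46.26°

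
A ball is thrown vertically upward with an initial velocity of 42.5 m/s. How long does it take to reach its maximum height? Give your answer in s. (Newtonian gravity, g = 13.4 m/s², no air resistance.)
t_up = v₀/g = 3.172 s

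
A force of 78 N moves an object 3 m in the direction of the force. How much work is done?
W = Fd = 78×3 = 234.0 J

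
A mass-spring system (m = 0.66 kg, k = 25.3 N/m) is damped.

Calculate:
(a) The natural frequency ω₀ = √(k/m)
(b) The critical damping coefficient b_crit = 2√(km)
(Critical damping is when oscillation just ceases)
ω₀ = √(k/m) = √(25.3/0.66) = 6.191 rad/s
b_crit = 2√(km) = 2√(25.3×0.66) = 8.173 kg/s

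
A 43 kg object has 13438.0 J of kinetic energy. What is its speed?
KE = ½mv² → v = √(2KE/m) = √(2×13438.0/43) = 25.0 m/s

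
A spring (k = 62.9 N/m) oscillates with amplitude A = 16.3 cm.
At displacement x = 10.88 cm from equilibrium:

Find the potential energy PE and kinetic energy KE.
E_total = ½kA² = ½×62.9×(0.163)² = 0.8356 J
PE = ½kx² = ½×62.9×(0.1088)² = 0.3723 J
KE = E_total − PE = 0.4633 J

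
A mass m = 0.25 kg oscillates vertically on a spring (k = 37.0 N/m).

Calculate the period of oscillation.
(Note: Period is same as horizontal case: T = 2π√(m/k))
T = 2π√(m/k) = 2π√(0.25/37.0) = 0.5165 s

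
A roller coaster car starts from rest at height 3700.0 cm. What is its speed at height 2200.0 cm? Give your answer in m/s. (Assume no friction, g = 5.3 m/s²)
mgh₁ = ½mv₂² + mgh₂ → v₂ = √(2g(h₁−h₂)) = √(2×5.3×(37−22)) = 12.61 m/s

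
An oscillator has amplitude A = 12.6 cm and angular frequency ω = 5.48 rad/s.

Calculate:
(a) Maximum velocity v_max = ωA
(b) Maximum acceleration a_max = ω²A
v_max = ωA = 5.48×0.126 = 0.6905 m/s
a_max = ω²A = 5.48²×0.126 = 3.784 m/s²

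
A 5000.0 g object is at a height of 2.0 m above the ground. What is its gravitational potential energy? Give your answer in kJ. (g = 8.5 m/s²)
PE = mgh = 5 kg × 8.5 m/s² × 2 m = 85 J = 0.085 kJ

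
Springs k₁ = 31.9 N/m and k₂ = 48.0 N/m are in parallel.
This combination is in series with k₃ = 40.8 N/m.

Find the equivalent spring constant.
k₁₂ = k₁ + k₂ = 79.9 N/m (parallel)
1/k_eq = 1/k₁₂ + 1/k₃ → k_eq = 27.01 N/m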